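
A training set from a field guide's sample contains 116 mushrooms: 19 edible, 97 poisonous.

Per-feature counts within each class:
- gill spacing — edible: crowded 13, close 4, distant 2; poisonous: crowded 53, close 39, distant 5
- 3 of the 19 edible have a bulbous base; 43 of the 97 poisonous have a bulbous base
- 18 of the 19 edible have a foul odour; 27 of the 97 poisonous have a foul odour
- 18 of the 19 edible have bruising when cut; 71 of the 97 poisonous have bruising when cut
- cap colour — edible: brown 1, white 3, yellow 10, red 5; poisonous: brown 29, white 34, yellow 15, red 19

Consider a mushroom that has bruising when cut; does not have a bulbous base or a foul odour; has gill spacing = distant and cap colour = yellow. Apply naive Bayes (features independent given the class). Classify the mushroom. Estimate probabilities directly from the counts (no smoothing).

edible: (19/116) × (2/19) × (16/19) × (1/19) × (18/19) × (10/19) ≈ 0.000381022
poisonous: (97/116) × (5/97) × (54/97) × (70/97) × (71/97) × (15/97) ≈ 0.00196005
Highest score → poisonous.

poisonous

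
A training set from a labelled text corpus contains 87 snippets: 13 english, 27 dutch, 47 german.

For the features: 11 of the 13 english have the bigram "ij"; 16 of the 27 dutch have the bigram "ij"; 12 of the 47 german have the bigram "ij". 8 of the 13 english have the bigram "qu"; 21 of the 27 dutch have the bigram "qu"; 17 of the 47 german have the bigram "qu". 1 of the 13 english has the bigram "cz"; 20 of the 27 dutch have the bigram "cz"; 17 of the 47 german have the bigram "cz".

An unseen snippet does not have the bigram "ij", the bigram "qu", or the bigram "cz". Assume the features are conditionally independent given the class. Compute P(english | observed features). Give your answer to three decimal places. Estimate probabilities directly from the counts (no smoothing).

english: (13/87) × (2/13) × (5/13) × (12/13) ≈ 0.0081616
dutch: (27/87) × (11/27) × (6/27) × (7/27) ≈ 0.00728442
german: (47/87) × (35/47) × (30/47) × (30/47) ≈ 0.163906
P(english | x) = 0.0081616 / 0.17935202 ≈ 0.046

0.046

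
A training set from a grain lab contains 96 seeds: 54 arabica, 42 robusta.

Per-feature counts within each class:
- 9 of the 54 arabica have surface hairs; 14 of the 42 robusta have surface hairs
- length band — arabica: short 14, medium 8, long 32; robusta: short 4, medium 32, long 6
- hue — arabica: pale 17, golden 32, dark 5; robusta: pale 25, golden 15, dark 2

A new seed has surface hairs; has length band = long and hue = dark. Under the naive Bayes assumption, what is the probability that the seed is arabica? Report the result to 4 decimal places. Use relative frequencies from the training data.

arabica: (54/96) × (9/54) × (32/54) × (5/54) ≈ 0.00514403
robusta: (42/96) × (14/42) × (6/42) × (2/42) ≈ 0.000992063
P(arabica | x) = 0.00514403 / 0.006136093 ≈ 0.8383

0.8383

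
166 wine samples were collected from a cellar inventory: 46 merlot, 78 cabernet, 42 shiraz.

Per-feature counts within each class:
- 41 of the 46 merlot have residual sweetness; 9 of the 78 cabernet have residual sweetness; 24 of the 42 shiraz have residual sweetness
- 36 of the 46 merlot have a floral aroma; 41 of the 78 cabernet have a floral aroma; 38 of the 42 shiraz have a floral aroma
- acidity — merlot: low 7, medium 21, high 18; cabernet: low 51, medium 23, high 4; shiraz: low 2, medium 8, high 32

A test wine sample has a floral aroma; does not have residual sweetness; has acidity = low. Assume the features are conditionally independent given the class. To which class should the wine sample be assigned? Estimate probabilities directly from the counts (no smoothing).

cabernet

merlot: (46/166) × (5/46) × (36/46) × (7/46) ≈ 0.00358713
cabernet: (78/166) × (69/78) × (41/78) × (51/78) ≈ 0.142858
shiraz: (42/166) × (18/42) × (38/42) × (2/42) ≈ 0.00467175
Highest score → cabernet.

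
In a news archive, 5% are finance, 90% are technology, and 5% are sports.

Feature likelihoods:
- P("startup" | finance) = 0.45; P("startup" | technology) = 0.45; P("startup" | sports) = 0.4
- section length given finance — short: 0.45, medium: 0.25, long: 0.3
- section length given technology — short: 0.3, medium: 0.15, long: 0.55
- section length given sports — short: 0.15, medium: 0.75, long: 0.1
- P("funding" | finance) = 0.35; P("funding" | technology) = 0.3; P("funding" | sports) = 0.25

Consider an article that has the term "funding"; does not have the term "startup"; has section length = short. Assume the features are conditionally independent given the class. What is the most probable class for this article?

finance: 0.05 × (1−0.45) × 0.45 × 0.35 = 0.00433125
technology: 0.9 × (1−0.45) × 0.3 × 0.3 = 0.04455
sports: 0.05 × (1−0.4) × 0.15 × 0.25 = 0.001125
Highest score → technology.

technology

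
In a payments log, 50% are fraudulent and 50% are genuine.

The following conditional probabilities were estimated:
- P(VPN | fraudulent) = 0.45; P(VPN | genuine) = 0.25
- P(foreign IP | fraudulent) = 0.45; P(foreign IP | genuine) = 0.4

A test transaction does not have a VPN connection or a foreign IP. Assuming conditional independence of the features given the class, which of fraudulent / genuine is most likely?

genuine

fraudulent: 0.5 × (1−0.45) × (1−0.45) = 0.15125
genuine: 0.5 × (1−0.25) × (1−0.4) = 0.225
Highest score → genuine.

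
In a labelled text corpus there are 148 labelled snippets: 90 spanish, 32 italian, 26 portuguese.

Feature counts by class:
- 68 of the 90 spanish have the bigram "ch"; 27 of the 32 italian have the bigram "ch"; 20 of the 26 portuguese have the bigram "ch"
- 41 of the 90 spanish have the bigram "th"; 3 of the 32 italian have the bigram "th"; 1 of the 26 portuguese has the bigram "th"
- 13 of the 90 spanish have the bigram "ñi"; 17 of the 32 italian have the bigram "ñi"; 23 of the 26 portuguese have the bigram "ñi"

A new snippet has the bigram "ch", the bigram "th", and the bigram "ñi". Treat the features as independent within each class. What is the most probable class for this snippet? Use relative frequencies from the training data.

spanish: (90/148) × (68/90) × (41/90) × (13/90) ≈ 0.0302336
italian: (32/148) × (27/32) × (3/32) × (17/32) ≈ 0.00908599
portuguese: (26/148) × (20/26) × (1/26) × (23/26) ≈ 0.00459779
Highest score → spanish.

spanish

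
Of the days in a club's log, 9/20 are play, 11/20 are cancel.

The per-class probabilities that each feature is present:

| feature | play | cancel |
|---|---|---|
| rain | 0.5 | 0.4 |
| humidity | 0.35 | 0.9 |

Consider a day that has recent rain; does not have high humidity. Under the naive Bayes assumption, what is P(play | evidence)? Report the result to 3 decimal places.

play: 0.45 × 0.5 × (1−0.35) = 0.14625
cancel: 0.55 × 0.4 × (1−0.9) = 0.022
P(play | x) = 0.14625 / 0.16825 ≈ 0.869

0.869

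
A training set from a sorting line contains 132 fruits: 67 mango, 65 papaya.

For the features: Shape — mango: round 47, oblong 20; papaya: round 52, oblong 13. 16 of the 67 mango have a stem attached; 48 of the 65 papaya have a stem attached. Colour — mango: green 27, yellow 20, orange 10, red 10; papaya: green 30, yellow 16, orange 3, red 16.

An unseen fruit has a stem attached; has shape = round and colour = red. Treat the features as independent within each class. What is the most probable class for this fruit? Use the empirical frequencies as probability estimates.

mango: (67/132) × (47/67) × (16/67) × (10/67) ≈ 0.012691
papaya: (65/132) × (52/65) × (48/65) × (16/65) ≈ 0.0716084
Highest score → papaya.

papaya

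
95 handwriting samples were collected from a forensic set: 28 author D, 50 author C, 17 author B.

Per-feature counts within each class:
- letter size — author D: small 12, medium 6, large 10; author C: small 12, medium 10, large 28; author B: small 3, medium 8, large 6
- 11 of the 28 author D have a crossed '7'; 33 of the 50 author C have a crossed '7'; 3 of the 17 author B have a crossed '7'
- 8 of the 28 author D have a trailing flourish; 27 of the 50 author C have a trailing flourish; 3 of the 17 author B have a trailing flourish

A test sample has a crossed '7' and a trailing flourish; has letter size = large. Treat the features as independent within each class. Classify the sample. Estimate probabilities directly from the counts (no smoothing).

author D: (28/95) × (10/28) × (11/28) × (8/28) ≈ 0.0118153
author C: (50/95) × (28/50) × (33/50) × (27/50) ≈ 0.105044
author B: (17/95) × (6/17) × (3/17) × (3/17) ≈ 0.00196685
Highest score → author C.

author C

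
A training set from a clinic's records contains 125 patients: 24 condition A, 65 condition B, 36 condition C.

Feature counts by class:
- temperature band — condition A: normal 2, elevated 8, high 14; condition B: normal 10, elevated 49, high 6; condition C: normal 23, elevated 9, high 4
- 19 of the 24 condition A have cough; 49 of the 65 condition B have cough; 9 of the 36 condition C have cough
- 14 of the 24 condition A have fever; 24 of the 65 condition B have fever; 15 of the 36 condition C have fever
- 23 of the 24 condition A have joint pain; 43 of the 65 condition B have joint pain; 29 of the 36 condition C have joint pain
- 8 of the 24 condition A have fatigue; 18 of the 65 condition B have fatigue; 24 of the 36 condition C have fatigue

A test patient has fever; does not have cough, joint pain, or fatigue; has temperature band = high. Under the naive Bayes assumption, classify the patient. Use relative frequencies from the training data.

condition A: (24/125) × (14/24) × (5/24) × (14/24) × (1/24) × (16/24) ≈ 0.000378086
condition B: (65/125) × (6/65) × (16/65) × (24/65) × (22/65) × (47/65) ≈ 0.00106768
condition C: (36/125) × (4/36) × (27/36) × (15/36) × (7/36) × (12/36) ≈ 0.000648148
Highest score → condition B.

condition B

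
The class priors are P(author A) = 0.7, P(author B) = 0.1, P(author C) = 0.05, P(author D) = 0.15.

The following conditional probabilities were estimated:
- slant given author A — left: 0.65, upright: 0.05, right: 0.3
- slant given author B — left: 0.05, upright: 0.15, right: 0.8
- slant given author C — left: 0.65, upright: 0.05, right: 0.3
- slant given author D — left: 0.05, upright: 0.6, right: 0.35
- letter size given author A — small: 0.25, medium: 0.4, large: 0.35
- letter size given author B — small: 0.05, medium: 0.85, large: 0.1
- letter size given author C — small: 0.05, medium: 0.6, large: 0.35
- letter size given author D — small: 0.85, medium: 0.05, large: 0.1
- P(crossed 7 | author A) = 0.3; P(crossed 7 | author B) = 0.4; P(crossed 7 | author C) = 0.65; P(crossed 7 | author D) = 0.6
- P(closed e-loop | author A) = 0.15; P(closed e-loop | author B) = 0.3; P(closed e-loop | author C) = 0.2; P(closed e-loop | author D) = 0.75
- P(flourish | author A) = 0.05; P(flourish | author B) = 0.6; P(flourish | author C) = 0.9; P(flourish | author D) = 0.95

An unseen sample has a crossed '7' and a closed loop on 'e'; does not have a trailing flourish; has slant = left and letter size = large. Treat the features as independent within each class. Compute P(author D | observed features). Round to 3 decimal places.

author A: 0.7 × 0.65 × 0.35 × 0.3 × 0.15 × (1−0.05) = 0.0068079375
author B: 0.1 × 0.05 × 0.1 × 0.4 × 0.3 × (1−0.6) = 0.000024
author C: 0.05 × 0.65 × 0.35 × 0.65 × 0.2 × (1−0.9) = 0.000147875
author D: 0.15 × 0.05 × 0.1 × 0.6 × 0.75 × (1−0.95) = 0.000016875
P(author D | x) = 0.000016875 / 0.0069966875 ≈ 0.002

0.002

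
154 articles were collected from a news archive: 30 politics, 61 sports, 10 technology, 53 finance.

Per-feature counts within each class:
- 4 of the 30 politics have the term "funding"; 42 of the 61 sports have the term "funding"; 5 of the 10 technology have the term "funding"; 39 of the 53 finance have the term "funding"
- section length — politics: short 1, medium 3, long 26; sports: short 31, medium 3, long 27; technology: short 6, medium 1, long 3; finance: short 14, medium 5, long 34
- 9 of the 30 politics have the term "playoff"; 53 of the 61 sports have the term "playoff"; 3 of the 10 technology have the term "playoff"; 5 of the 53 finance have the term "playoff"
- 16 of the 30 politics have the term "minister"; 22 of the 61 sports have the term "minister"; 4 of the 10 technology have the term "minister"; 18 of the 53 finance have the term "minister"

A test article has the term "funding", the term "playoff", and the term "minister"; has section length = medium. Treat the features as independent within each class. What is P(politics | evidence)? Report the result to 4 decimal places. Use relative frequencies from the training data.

politics: (30/154) × (4/30) × (3/30) × (9/30) × (16/30) ≈ 0.000415584
sports: (61/154) × (42/61) × (3/61) × (53/61) × (22/61) ≈ 0.00420299
technology: (10/154) × (5/10) × (1/10) × (3/10) × (4/10) ≈ 0.00038961
finance: (53/154) × (39/53) × (5/53) × (5/53) × (18/53) ≈ 0.000765471
P(politics | x) = 0.000415584 / 0.005773655 ≈ 0.0720

0.0720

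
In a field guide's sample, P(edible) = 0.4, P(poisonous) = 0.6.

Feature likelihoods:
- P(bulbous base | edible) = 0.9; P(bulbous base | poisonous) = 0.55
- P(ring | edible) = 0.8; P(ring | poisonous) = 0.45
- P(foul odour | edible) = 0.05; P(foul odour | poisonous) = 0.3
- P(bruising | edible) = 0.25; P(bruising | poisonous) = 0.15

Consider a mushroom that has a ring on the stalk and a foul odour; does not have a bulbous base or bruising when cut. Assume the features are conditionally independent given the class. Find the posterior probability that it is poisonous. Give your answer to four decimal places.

edible: 0.4 × (1−0.9) × 0.8 × 0.05 × (1−0.25) = 0.0012
poisonous: 0.6 × (1−0.55) × 0.45 × 0.3 × (1−0.15) = 0.0309825
P(poisonous | x) = 0.0309825 / 0.0321825 ≈ 0.9627

0.9627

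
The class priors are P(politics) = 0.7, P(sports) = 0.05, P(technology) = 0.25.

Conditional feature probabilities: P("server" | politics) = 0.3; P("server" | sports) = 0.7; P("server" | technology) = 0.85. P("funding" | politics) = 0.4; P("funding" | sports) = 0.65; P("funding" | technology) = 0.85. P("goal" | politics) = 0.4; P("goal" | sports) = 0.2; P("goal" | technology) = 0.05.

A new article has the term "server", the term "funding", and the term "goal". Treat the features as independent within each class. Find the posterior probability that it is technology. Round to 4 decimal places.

0.1914

politics: 0.7 × 0.3 × 0.4 × 0.4 = 0.0336
sports: 0.05 × 0.7 × 0.65 × 0.2 = 0.00455
technology: 0.25 × 0.85 × 0.85 × 0.05 = 0.00903125
P(technology | x) = 0.00903125 / 0.04718125 ≈ 0.1914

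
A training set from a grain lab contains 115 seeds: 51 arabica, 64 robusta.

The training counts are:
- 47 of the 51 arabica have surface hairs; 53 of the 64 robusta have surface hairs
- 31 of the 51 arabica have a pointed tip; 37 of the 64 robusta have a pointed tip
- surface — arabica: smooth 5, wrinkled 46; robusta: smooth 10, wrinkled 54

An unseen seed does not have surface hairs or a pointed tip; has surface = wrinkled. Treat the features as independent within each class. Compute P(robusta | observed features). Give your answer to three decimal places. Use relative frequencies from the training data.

0.735

arabica: (51/115) × (4/51) × (20/51) × (46/51) ≈ 0.012303
robusta: (64/115) × (11/64) × (27/64) × (54/64) ≈ 0.0340481
P(robusta | x) = 0.0340481 / 0.0463511 ≈ 0.735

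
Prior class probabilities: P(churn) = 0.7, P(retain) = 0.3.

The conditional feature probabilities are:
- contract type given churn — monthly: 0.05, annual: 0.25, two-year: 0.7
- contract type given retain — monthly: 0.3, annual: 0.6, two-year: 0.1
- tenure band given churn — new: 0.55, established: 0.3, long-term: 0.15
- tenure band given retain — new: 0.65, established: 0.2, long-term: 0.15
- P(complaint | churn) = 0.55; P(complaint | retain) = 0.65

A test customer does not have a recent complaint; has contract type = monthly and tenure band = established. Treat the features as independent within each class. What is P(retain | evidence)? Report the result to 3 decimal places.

0.571

churn: 0.7 × 0.05 × 0.3 × (1−0.55) = 0.004725
retain: 0.3 × 0.3 × 0.2 × (1−0.65) = 0.0063
P(retain | x) = 0.0063 / 0.011025 ≈ 0.571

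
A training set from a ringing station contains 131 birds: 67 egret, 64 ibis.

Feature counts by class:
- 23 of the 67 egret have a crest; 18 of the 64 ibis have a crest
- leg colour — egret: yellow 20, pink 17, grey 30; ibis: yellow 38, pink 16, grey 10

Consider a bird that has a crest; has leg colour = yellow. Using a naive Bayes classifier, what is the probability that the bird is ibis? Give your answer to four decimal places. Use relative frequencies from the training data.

egret: (67/131) × (23/67) × (20/67) ≈ 0.0524097
ibis: (64/131) × (18/64) × (38/64) ≈ 0.081584
P(ibis | x) = 0.081584 / 0.1339937 ≈ 0.6089

0.6089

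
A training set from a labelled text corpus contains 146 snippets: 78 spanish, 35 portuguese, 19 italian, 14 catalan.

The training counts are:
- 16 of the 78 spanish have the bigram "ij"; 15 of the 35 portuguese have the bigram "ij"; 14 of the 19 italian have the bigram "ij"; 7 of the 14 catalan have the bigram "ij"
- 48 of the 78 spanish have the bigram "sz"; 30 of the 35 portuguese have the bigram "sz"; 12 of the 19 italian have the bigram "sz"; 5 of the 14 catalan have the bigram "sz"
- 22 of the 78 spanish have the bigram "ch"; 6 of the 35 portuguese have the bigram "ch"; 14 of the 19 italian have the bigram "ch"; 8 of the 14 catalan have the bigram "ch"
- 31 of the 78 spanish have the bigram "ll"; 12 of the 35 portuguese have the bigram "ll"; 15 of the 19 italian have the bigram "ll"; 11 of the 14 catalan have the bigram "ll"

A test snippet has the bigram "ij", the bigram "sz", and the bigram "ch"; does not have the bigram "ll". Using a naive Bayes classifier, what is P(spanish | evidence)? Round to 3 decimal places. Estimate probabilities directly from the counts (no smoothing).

spanish: (78/146) × (16/78) × (48/78) × (22/78) × (47/78) ≈ 0.0114616
portuguese: (35/146) × (15/35) × (30/35) × (6/35) × (23/35) ≈ 0.00992052
italian: (19/146) × (14/19) × (12/19) × (14/19) × (4/19) ≈ 0.00939472
catalan: (14/146) × (7/14) × (5/14) × (8/14) × (3/14) ≈ 0.00209673
P(spanish | x) = 0.0114616 / 0.03287357 ≈ 0.349

0.349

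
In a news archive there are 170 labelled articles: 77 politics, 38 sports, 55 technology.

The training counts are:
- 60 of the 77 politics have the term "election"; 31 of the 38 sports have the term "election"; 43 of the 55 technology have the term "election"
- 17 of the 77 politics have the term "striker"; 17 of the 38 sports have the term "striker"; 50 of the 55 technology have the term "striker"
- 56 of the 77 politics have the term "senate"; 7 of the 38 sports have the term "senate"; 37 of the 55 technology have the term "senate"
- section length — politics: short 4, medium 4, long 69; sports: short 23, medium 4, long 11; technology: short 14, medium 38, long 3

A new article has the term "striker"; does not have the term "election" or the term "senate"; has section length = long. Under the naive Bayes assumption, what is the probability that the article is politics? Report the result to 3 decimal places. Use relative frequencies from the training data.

politics: (77/170) × (17/77) × (17/77) × (21/77) × (69/77) ≈ 0.00539567
sports: (38/170) × (7/38) × (17/38) × (31/38) × (11/38) ≈ 0.00435012
technology: (55/170) × (12/55) × (50/55) × (18/55) × (3/55) ≈ 0.00114553
P(politics | x) = 0.00539567 / 0.01089132 ≈ 0.495

0.495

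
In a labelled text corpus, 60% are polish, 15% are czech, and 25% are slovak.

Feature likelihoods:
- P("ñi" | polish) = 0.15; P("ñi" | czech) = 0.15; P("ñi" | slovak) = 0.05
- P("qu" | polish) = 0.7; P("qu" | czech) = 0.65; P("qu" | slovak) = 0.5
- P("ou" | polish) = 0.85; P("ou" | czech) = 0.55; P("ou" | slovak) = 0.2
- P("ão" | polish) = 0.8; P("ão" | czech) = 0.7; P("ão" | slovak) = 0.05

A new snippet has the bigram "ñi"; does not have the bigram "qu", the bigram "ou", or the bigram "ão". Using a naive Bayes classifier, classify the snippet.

slovak

polish: 0.6 × 0.15 × (1−0.7) × (1−0.85) × (1−0.8) = 0.00081
czech: 0.15 × 0.15 × (1−0.65) × (1−0.55) × (1−0.7) = 0.001063125
slovak: 0.25 × 0.05 × (1−0.5) × (1−0.2) × (1−0.05) = 0.00475
Highest score → slovak.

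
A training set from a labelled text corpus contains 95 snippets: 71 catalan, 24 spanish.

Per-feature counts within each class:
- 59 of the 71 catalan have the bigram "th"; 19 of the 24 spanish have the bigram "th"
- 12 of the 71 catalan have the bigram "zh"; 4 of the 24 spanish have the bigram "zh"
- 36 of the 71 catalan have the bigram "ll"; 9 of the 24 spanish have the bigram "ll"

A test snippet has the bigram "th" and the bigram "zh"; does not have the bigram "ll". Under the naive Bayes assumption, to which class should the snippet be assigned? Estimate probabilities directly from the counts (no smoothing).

catalan: (71/95) × (59/71) × (12/71) × (35/71) ≈ 0.0517441
spanish: (24/95) × (19/24) × (4/24) × (15/24) ≈ 0.0208333
Highest score → catalan.

catalan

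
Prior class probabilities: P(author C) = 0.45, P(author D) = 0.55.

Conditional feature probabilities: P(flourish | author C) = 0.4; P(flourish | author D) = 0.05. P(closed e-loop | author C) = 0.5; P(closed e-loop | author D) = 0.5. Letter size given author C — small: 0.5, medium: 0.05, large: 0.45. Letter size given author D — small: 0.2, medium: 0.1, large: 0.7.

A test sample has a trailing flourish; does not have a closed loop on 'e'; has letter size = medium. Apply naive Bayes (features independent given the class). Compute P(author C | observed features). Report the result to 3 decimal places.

author C: 0.45 × 0.4 × (1−0.5) × 0.05 = 0.0045
author D: 0.55 × 0.05 × (1−0.5) × 0.1 = 0.001375
P(author C | x) = 0.0045 / 0.005875 ≈ 0.766

0.766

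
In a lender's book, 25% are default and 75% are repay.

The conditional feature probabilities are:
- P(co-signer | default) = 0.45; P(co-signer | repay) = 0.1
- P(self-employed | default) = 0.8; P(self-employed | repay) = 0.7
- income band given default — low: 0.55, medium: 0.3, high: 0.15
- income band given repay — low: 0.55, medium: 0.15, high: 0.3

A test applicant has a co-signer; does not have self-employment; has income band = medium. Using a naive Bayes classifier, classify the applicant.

default

default: 0.25 × 0.45 × (1−0.8) × 0.3 = 0.00675
repay: 0.75 × 0.1 × (1−0.7) × 0.15 = 0.003375
Highest score → default.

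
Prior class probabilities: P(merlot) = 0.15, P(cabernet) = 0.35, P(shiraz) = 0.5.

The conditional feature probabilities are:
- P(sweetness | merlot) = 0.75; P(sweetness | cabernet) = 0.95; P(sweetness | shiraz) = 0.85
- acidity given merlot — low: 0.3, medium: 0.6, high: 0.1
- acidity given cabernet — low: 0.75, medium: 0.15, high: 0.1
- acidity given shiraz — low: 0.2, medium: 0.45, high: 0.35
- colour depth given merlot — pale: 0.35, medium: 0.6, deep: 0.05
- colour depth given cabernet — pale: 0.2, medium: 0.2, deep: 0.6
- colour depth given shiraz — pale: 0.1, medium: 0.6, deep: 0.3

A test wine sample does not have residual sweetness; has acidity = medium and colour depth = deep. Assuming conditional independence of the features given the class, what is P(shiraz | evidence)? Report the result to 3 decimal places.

merlot: 0.15 × (1−0.75) × 0.6 × 0.05 = 0.001125
cabernet: 0.35 × (1−0.95) × 0.15 × 0.6 = 0.001575
shiraz: 0.5 × (1−0.85) × 0.45 × 0.3 = 0.010125
P(shiraz | x) = 0.010125 / 0.012825 ≈ 0.789

0.789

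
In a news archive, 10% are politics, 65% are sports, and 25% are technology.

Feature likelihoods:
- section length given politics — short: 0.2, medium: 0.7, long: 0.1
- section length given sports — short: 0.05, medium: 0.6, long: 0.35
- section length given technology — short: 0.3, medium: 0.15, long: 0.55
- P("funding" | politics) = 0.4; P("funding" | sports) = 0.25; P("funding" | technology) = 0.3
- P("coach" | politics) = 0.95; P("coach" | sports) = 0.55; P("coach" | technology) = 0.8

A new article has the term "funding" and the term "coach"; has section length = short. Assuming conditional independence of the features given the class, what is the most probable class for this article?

politics: 0.1 × 0.2 × 0.4 × 0.95 = 0.0076
sports: 0.65 × 0.05 × 0.25 × 0.55 = 0.00446875
technology: 0.25 × 0.3 × 0.3 × 0.8 = 0.018
Highest score → technology.

technology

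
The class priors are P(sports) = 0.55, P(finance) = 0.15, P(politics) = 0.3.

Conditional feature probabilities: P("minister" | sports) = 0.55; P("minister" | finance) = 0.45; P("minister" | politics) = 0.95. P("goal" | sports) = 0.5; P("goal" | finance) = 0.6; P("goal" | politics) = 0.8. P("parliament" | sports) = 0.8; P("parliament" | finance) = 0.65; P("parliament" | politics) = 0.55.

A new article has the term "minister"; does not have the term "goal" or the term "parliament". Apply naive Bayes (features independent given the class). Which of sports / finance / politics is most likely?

sports: 0.55 × 0.55 × (1−0.5) × (1−0.8) = 0.03025
finance: 0.15 × 0.45 × (1−0.6) × (1−0.65) = 0.00945
politics: 0.3 × 0.95 × (1−0.8) × (1−0.55) = 0.02565
Highest score → sports.

sports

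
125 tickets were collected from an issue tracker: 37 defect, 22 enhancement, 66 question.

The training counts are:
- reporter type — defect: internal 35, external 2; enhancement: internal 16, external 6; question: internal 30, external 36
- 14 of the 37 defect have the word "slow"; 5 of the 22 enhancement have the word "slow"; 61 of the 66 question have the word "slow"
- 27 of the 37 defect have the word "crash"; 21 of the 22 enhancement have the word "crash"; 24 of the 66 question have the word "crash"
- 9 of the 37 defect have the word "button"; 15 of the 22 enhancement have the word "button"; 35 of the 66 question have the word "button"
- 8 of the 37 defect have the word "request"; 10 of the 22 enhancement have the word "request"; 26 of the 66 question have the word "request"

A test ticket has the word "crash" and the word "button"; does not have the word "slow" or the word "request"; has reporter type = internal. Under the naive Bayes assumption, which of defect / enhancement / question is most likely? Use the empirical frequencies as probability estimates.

enhancement

defect: (37/125) × (35/37) × (23/37) × (27/37) × (9/37) × (29/37) ≈ 0.0242149
enhancement: (22/125) × (16/22) × (17/22) × (21/22) × (15/22) × (12/22) ≈ 0.0351124
question: (66/125) × (30/66) × (5/66) × (24/66) × (35/66) × (40/66) ≈ 0.00212493
Highest score → enhancement.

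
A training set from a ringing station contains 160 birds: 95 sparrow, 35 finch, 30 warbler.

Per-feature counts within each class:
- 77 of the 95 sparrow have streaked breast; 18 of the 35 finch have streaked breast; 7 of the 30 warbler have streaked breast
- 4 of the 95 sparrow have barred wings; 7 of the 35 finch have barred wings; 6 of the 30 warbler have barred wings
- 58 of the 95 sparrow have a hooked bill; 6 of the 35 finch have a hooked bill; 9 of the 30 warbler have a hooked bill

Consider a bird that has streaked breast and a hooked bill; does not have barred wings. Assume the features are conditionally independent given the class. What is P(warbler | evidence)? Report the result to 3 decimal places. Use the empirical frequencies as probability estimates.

0.034

sparrow: (95/160) × (77/95) × (91/95) × (58/95) ≈ 0.281445
finch: (35/160) × (18/35) × (28/35) × (6/35) ≈ 0.0154286
warbler: (30/160) × (7/30) × (24/30) × (9/30) = 0.0105
P(warbler | x) = 0.0105 / 0.3073736 ≈ 0.034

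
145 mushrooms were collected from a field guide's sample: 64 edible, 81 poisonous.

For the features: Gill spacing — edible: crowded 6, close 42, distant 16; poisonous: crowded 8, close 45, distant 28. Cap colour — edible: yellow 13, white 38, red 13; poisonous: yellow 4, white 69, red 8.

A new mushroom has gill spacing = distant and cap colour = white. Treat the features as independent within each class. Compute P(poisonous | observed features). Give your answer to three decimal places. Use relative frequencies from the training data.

edible: (64/145) × (16/64) × (38/64) ≈ 0.0655172
poisonous: (81/145) × (28/81) × (69/81) ≈ 0.164496
P(poisonous | x) = 0.164496 / 0.2300132 ≈ 0.715

0.715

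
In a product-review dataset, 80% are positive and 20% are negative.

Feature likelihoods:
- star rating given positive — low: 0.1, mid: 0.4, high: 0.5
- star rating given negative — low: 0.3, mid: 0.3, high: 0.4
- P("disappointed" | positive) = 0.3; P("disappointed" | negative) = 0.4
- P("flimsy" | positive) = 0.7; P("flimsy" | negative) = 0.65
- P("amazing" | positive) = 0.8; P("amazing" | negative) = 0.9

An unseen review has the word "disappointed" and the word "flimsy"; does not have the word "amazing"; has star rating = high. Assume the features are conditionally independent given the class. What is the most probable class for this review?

positive: 0.8 × 0.5 × 0.3 × 0.7 × (1−0.8) = 0.0168
negative: 0.2 × 0.4 × 0.4 × 0.65 × (1−0.9) = 0.00208
Highest score → positive.

positive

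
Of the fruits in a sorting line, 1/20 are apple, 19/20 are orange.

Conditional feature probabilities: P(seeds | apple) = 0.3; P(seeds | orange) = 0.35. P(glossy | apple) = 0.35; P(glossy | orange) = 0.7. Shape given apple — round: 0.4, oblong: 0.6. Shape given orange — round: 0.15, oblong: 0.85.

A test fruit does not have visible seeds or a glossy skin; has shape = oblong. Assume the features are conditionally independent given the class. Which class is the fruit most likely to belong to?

apple: 0.05 × (1−0.3) × (1−0.35) × 0.6 = 0.01365
orange: 0.95 × (1−0.35) × (1−0.7) × 0.85 = 0.1574625
Highest score → orange.

orange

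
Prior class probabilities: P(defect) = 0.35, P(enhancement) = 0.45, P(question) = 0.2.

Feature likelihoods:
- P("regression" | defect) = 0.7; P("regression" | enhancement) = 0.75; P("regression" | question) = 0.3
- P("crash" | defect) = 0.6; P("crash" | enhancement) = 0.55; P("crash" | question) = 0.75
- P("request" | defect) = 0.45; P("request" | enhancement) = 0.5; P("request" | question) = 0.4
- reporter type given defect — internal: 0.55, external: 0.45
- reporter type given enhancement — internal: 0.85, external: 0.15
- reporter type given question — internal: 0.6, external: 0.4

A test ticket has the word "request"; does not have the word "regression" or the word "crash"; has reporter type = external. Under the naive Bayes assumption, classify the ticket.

defect

defect: 0.35 × (1−0.7) × (1−0.6) × 0.45 × 0.45 = 0.008505
enhancement: 0.45 × (1−0.75) × (1−0.55) × 0.5 × 0.15 = 0.003796875
question: 0.2 × (1−0.3) × (1−0.75) × 0.4 × 0.4 = 0.0056
Highest score → defect.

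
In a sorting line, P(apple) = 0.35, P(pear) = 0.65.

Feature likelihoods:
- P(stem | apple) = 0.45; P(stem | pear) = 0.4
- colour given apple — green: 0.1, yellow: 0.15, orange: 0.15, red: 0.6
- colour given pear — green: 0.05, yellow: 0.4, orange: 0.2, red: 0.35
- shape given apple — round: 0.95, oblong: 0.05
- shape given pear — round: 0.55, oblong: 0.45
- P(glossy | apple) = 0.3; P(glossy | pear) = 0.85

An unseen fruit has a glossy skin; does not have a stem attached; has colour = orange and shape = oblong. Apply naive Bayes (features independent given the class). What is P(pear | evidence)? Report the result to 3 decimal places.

apple: 0.35 × (1−0.45) × 0.15 × 0.05 × 0.3 = 0.000433125
pear: 0.65 × (1−0.4) × 0.2 × 0.45 × 0.85 = 0.029835
P(pear | x) = 0.029835 / 0.030268125 ≈ 0.986

0.986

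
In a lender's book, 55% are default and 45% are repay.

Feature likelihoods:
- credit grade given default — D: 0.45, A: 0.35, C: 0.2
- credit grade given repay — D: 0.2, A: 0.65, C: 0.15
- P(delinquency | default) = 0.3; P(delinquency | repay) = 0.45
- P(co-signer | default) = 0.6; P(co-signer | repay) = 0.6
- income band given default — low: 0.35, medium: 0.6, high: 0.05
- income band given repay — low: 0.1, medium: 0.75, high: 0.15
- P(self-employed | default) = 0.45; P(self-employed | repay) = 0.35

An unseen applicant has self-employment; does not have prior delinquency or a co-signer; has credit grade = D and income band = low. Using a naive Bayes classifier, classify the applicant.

default: 0.55 × 0.45 × (1−0.3) × (1−0.6) × 0.35 × 0.45 = 0.01091475
repay: 0.45 × 0.2 × (1−0.45) × (1−0.6) × 0.1 × 0.35 = 0.000693
Highest score → default.

default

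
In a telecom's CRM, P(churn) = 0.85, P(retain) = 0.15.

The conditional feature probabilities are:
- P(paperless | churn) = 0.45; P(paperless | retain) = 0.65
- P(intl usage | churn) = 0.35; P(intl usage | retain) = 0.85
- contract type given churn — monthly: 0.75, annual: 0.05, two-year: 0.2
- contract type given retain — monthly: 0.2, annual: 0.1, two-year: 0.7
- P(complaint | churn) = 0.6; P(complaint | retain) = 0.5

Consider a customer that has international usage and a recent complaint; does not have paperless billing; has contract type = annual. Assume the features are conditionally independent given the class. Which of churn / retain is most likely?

churn

churn: 0.85 × (1−0.45) × 0.35 × 0.05 × 0.6 = 0.00490875
retain: 0.15 × (1−0.65) × 0.85 × 0.1 × 0.5 = 0.00223125
Highest score → churn.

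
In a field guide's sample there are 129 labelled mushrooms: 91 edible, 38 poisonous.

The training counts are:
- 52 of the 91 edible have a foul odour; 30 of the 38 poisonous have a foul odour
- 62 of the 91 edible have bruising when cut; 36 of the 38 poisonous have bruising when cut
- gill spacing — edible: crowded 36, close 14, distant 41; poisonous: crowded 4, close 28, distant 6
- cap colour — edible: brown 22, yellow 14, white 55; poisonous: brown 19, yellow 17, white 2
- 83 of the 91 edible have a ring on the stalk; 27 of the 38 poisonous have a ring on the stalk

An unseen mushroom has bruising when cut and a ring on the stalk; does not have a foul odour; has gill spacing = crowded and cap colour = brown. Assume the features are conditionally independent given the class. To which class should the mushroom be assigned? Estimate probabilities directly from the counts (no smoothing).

edible: (91/129) × (39/91) × (62/91) × (36/91) × (22/91) × (83/91) ≈ 0.0179682
poisonous: (38/129) × (8/38) × (36/38) × (4/38) × (19/38) × (27/38) ≈ 0.00219708
Highest score → edible.

edible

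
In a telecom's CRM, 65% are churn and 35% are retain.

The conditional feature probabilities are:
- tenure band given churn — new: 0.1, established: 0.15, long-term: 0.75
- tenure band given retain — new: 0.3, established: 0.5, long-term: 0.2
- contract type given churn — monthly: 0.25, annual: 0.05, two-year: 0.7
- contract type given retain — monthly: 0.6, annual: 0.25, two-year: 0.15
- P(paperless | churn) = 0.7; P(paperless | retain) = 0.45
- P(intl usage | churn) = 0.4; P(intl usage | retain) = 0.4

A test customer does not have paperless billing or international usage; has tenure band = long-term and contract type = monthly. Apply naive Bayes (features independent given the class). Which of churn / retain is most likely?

churn

churn: 0.65 × 0.75 × 0.25 × (1−0.7) × (1−0.4) = 0.0219375
retain: 0.35 × 0.2 × 0.6 × (1−0.45) × (1−0.4) = 0.01386
Highest score → churn.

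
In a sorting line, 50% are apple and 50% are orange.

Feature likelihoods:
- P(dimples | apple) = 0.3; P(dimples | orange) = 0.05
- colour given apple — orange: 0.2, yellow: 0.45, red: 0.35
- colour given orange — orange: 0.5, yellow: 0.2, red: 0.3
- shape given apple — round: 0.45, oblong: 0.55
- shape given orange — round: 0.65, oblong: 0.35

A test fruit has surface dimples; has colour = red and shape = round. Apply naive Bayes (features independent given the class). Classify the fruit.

apple: 0.5 × 0.3 × 0.35 × 0.45 = 0.023625
orange: 0.5 × 0.05 × 0.3 × 0.65 = 0.004875
Highest score → apple.

apple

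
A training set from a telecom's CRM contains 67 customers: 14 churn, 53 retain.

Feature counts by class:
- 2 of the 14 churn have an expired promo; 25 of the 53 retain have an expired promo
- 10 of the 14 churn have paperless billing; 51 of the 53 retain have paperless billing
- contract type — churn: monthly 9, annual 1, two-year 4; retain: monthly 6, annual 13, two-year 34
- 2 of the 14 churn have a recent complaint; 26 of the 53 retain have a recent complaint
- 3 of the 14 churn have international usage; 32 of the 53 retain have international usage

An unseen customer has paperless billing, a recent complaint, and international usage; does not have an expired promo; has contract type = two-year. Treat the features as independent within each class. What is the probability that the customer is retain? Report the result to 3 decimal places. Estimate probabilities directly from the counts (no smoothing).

0.986

churn: (14/67) × (12/14) × (10/14) × (4/14) × (2/14) × (3/14) ≈ 0.00111894
retain: (53/67) × (28/53) × (51/53) × (34/53) × (26/53) × (32/53) ≈ 0.0764103
P(retain | x) = 0.0764103 / 0.07752924 ≈ 0.986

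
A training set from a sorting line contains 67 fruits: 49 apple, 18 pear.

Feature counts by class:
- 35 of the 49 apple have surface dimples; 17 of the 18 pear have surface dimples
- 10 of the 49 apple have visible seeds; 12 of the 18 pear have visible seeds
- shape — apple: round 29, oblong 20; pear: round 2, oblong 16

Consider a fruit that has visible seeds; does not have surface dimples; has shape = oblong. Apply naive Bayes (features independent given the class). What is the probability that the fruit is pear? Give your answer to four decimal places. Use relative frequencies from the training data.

0.3369

apple: (49/67) × (14/49) × (10/49) × (20/49) ≈ 0.0174057
pear: (18/67) × (1/18) × (12/18) × (16/18) ≈ 0.00884467
P(pear | x) = 0.00884467 / 0.02625037 ≈ 0.3369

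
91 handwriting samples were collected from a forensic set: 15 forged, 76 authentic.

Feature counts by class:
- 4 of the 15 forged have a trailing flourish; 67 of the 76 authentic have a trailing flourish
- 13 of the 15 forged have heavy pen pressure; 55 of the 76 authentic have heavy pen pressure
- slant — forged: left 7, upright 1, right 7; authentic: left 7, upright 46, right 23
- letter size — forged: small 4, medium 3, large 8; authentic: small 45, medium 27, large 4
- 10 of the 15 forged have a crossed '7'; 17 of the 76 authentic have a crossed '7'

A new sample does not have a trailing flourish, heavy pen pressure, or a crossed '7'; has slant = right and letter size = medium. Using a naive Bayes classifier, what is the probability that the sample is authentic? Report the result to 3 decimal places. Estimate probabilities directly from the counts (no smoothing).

forged: (15/91) × (11/15) × (2/15) × (7/15) × (3/15) × (5/15) ≈ 0.000501425
authentic: (76/91) × (9/76) × (21/76) × (23/76) × (27/76) × (59/76) ≈ 0.00228092
P(authentic | x) = 0.00228092 / 0.002782345 ≈ 0.820

0.820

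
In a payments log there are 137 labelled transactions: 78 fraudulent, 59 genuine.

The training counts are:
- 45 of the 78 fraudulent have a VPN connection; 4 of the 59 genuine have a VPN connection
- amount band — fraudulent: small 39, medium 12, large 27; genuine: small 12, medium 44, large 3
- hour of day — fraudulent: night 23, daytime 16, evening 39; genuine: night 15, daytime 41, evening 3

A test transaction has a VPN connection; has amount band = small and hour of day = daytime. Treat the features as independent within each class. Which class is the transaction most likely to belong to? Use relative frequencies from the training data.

fraudulent

fraudulent: (78/137) × (45/78) × (39/78) × (16/78) ≈ 0.0336889
genuine: (59/137) × (4/59) × (12/59) × (41/59) ≈ 0.00412668
Highest score → fraudulent.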